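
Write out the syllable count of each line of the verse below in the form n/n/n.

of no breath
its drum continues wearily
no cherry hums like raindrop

Line 1: of (1), no (1), breath (1) → 3
Line 2: its (1), drum (1), continues (3), wearily (3) → 8
Line 3: no (1), cherry (2), hums (1), like (1), raindrop (2) → 7

3/8/7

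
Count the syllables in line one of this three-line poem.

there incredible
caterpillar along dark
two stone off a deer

Line one: "there incredible": 1+4 = 5

5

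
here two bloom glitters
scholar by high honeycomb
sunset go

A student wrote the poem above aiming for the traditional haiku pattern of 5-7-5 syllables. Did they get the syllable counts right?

Line 1: here(1) + two(1) + bloom(1) + glitters(2) = 5 ✓
Line 2: scholar(2) + by(1) + high(1) + honeycomb(3) = 7 ✓
Line 3: sunset(2) + go(1) = 3 (expected 5)

No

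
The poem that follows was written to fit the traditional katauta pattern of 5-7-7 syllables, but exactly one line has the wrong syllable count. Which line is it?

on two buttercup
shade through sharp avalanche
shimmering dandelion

Line 2

Line 1: on(1) + two(1) + buttercup(3) = 5 ✓
Line 2: shade(1) + through(1) + sharp(1) + avalanche(3) = 6 (expected 7)
Line 3: shimmering(3) + dandelion(4) = 7 ✓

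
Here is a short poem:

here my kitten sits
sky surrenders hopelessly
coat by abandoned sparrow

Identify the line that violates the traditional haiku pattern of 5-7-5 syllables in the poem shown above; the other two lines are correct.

Line 3

Line 1: here (1), my (1), kitten (2), sits (1) → 5 ✓
Line 2: sky (1), surrenders (3), hopelessly (3) → 7 ✓
Line 3: coat (1), by (1), abandoned (3), sparrow (2) → 7 (expected 5)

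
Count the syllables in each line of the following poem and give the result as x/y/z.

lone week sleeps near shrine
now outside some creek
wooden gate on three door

Line 1: "lone week sleeps near shrine": 1+1+1+1+1 = 5
Line 2: "now outside some creek": 1+2+1+1 = 5
Line 3: "wooden gate on three door": 2+1+1+1+1 = 6

5/5/6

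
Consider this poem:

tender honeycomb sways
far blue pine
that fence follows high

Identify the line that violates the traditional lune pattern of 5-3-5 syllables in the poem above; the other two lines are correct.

Line 1: tender (2), honeycomb (3), sways (1) → 6 (expected 5)
Line 2: far (1), blue (1), pine (1) → 3 ✓
Line 3: that (1), fence (1), follows (2), high (1) → 5 ✓

The first line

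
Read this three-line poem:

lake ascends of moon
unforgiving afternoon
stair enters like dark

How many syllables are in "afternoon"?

3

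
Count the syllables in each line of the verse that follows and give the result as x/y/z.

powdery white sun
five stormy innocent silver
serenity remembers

Line 1: "powdery white sun": 3+1+1 = 5
Line 2: "five stormy innocent silver": 1+2+3+2 = 8
Line 3: "serenity remembers": 4+3 = 7

5/8/7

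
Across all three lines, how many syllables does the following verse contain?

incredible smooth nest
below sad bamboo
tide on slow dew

15

Line 1: "incredible smooth nest": 4+1+1 = 6
Line 2: "below sad bamboo": 2+1+2 = 5
Line 3: "tide on slow dew": 1+1+1+1 = 4
Total: 6 + 5 + 4 = 15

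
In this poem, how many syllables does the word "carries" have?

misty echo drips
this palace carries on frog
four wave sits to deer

2

"carries" has 2 syllables.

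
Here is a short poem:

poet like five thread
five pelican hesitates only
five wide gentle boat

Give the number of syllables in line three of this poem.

5

Line three: five (1), wide (1), gentle (2), boat (1) → 5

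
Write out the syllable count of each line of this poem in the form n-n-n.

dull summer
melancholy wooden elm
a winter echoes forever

3-7-8

Line 1: "dull summer": 1+2 = 3
Line 2: "melancholy wooden elm": 4+2+1 = 7
Line 3: "a winter echoes forever": 1+2+2+3 = 8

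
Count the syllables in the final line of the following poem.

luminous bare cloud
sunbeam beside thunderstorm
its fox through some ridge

The final line: "its fox through some ridge": 1+1+1+1+1 = 5

5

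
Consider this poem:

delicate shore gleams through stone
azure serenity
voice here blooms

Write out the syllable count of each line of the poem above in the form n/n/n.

Line 1: delicate(3) + shore(1) + gleams(1) + through(1) + stone(1) = 7
Line 2: azure(2) + serenity(4) = 6
Line 3: voice(1) + here(1) + blooms(1) = 3

7/6/3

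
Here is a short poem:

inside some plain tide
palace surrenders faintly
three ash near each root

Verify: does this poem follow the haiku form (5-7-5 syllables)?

Yes

Line 1: inside (2), some (1), plain (1), tide (1) → 5 ✓
Line 2: palace (2), surrenders (3), faintly (2) → 7 ✓
Line 3: three (1), ash (1), near (1), each (1), root (1) → 5 ✓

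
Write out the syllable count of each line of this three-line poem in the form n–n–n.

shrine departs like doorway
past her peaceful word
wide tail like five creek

6–5–5

Line 1: "shrine departs like doorway": 1+2+1+2 = 6
Line 2: "past her peaceful word": 1+1+2+1 = 5
Line 3: "wide tail like five creek": 1+1+1+1+1 = 5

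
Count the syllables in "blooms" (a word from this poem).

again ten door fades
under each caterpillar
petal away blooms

1

"blooms" has 1 syllable.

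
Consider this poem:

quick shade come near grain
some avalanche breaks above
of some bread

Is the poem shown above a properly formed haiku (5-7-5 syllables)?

Line 1: "quick shade come near grain": 1+1+1+1+1 = 5 ✓
Line 2: "some avalanche breaks above": 1+3+1+2 = 7 ✓
Line 3: "of some bread": 1+1+1 = 3 (expected 5)

No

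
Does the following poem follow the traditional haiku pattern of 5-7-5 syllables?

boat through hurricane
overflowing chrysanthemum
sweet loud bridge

Line 1: boat (1), through (1), hurricane (3) → 5 ✓
Line 2: overflowing (4), chrysanthemum (4) → 8 (expected 7)
Line 3: sweet (1), loud (1), bridge (1) → 3 (expected 5)

No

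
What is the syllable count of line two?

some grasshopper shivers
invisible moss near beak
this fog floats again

7

Line two: invisible(4) + moss(1) + near(1) + beak(1) = 7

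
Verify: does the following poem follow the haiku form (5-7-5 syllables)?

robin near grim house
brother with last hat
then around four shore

No

Line 1: "robin near grim house": 2+1+1+1 = 5 ✓
Line 2: "brother with last hat": 2+1+1+1 = 5 (expected 7)
Line 3: "then around four shore": 1+2+1+1 = 5 ✓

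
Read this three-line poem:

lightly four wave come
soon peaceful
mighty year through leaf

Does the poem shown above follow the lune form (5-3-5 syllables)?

Line 1: lightly(2) + four(1) + wave(1) + come(1) = 5 ✓
Line 2: soon(1) + peaceful(2) = 3 ✓
Line 3: mighty(2) + year(1) + through(1) + leaf(1) = 5 ✓

Yes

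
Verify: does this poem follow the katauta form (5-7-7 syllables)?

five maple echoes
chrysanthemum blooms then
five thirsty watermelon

No

Line 1: five (1), maple (2), echoes (2) → 5 ✓
Line 2: chrysanthemum (4), blooms (1), then (1) → 6 (expected 7)
Line 3: five (1), thirsty (2), watermelon (4) → 7 ✓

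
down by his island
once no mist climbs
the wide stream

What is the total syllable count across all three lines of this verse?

Line 1: down (1), by (1), his (1), island (2) → 5
Line 2: once (1), no (1), mist (1), climbs (1) → 4
Line 3: the (1), wide (1), stream (1) → 3
Total: 5 + 4 + 3 = 12

12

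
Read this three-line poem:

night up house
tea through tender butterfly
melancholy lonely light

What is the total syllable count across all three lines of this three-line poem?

17

Line 1: night (1), up (1), house (1) → 3
Line 2: tea (1), through (1), tender (2), butterfly (3) → 7
Line 3: melancholy (4), lonely (2), light (1) → 7
Total: 3 + 7 + 7 = 17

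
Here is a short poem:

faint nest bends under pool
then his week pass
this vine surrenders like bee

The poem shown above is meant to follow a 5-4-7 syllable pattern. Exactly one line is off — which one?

Line 1

Line 1: faint (1), nest (1), bends (1), under (2), pool (1) → 6 (expected 5)
Line 2: then (1), his (1), week (1), pass (1) → 4 ✓
Line 3: this (1), vine (1), surrenders (3), like (1), bee (1) → 7 ✓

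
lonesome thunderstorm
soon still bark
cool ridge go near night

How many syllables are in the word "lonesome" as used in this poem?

2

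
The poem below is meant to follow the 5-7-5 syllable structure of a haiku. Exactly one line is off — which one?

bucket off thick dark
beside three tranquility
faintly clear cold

The third line

Line 1: bucket(2) + off(1) + thick(1) + dark(1) = 5 ✓
Line 2: beside(2) + three(1) + tranquility(4) = 7 ✓
Line 3: faintly(2) + clear(1) + cold(1) = 4 (expected 5)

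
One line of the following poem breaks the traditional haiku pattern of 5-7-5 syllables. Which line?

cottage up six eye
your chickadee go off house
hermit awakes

Line 1: cottage (2), up (1), six (1), eye (1) → 5 ✓
Line 2: your (1), chickadee (3), go (1), off (1), house (1) → 7 ✓
Line 3: hermit (2), awakes (2) → 4 (expected 5)

The third line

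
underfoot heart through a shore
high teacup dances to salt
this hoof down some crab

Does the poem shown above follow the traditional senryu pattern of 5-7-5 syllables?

No

Line 1: underfoot(3) + heart(1) + through(1) + a(1) + shore(1) = 7 (expected 5)
Line 2: high(1) + teacup(2) + dances(2) + to(1) + salt(1) = 7 ✓
Line 3: this(1) + hoof(1) + down(1) + some(1) + crab(1) = 5 ✓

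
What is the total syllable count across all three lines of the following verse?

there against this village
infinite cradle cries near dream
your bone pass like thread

Line 1: there (1), against (2), this (1), village (2) → 6
Line 2: infinite (3), cradle (2), cries (1), near (1), dream (1) → 8
Line 3: your (1), bone (1), pass (1), like (1), thread (1) → 5
Total: 6 + 8 + 5 = 19

19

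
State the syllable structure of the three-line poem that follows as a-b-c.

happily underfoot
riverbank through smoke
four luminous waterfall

6-5-7

Line 1: happily(3) + underfoot(3) = 6
Line 2: riverbank(3) + through(1) + smoke(1) = 5
Line 3: four(1) + luminous(3) + waterfall(3) = 7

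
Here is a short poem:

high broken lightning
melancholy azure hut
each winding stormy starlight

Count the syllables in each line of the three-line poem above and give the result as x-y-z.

5-7-7

Line 1: "high broken lightning": 1+2+2 = 5
Line 2: "melancholy azure hut": 4+2+1 = 7
Line 3: "each winding stormy starlight": 1+2+2+2 = 7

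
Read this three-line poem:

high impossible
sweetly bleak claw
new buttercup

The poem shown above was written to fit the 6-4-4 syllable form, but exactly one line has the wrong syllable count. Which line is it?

The first line

Line 1: high(1) + impossible(4) = 5 (expected 6)
Line 2: sweetly(2) + bleak(1) + claw(1) = 4 ✓
Line 3: new(1) + buttercup(3) = 4 ✓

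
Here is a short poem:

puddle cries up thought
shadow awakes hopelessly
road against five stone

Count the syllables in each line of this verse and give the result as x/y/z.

Line 1: puddle(2) + cries(1) + up(1) + thought(1) = 5
Line 2: shadow(2) + awakes(2) + hopelessly(3) = 7
Line 3: road(1) + against(2) + five(1) + stone(1) = 5

5/7/5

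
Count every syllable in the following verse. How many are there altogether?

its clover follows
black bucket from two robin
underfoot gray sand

17

Line 1: its(1) + clover(2) + follows(2) = 5
Line 2: black(1) + bucket(2) + from(1) + two(1) + robin(2) = 7
Line 3: underfoot(3) + gray(1) + sand(1) = 5
Total: 5 + 7 + 5 = 17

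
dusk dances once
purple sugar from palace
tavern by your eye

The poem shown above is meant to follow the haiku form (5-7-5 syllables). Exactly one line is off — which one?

Line 1

Line 1: "dusk dances once": 1+2+1 = 4 (expected 5)
Line 2: "purple sugar from palace": 2+2+1+2 = 7 ✓
Line 3: "tavern by your eye": 2+1+1+1 = 5 ✓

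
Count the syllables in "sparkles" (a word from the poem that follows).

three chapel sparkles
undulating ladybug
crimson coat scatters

2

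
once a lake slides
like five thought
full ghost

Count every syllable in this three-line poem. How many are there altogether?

9

Line 1: once (1), a (1), lake (1), slides (1) → 4
Line 2: like (1), five (1), thought (1) → 3
Line 3: full (1), ghost (1) → 2
Total: 4 + 3 + 2 = 9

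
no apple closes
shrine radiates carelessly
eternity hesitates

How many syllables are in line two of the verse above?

Line two: shrine (1), radiates (3), carelessly (3) → 7

7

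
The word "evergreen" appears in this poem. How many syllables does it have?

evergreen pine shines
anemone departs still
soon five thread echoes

"evergreen" has 3 syllables.

3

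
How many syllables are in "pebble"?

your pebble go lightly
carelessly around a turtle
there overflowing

2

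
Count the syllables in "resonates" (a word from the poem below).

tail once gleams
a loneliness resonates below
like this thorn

3

"resonates" has 3 syllables.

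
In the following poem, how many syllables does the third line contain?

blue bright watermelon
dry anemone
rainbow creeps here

The third line: rainbow (2), creeps (1), here (1) → 4

4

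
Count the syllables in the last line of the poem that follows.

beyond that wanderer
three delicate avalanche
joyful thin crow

4

The last line: joyful (2), thin (1), crow (1) → 4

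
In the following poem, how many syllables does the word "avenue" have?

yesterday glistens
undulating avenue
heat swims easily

"avenue" has 3 syllables.

3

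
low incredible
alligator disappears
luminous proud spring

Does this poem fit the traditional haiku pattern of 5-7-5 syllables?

Yes

Line 1: low (1), incredible (4) → 5 ✓
Line 2: alligator (4), disappears (3) → 7 ✓
Line 3: luminous (3), proud (1), spring (1) → 5 ✓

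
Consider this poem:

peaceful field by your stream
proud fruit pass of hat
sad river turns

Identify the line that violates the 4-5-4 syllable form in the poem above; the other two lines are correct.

The first line

Line 1: peaceful (2), field (1), by (1), your (1), stream (1) → 6 (expected 4)
Line 2: proud (1), fruit (1), pass (1), of (1), hat (1) → 5 ✓
Line 3: sad (1), river (2), turns (1) → 4 ✓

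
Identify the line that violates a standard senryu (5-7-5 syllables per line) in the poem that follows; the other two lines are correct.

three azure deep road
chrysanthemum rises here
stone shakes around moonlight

Line 1: "three azure deep road": 1+2+1+1 = 5 ✓
Line 2: "chrysanthemum rises here": 4+2+1 = 7 ✓
Line 3: "stone shakes around moonlight": 1+1+2+2 = 6 (expected 5)

Line 3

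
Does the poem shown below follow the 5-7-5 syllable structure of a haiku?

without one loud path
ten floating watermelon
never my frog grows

Line 1: without(2) + one(1) + loud(1) + path(1) = 5 ✓
Line 2: ten(1) + floating(2) + watermelon(4) = 7 ✓
Line 3: never(2) + my(1) + frog(1) + grows(1) = 5 ✓

Yes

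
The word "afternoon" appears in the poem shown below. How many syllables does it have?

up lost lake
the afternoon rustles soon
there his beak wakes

"afternoon" has 3 syllables.

3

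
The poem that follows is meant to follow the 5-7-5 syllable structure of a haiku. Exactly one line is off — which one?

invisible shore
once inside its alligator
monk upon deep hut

Line 1: "invisible shore": 4+1 = 5 ✓
Line 2: "once inside its alligator": 1+2+1+4 = 8 (expected 7)
Line 3: "monk upon deep hut": 1+2+1+1 = 5 ✓

The second line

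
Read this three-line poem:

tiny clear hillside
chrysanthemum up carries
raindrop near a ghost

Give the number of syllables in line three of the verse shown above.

5

Line three: raindrop(2) + near(1) + a(1) + ghost(1) = 5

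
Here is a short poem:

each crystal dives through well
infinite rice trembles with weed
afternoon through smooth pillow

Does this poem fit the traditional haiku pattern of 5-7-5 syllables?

Line 1: each(1) + crystal(2) + dives(1) + through(1) + well(1) = 6 (expected 5)
Line 2: infinite(3) + rice(1) + trembles(2) + with(1) + weed(1) = 8 (expected 7)
Line 3: afternoon(3) + through(1) + smooth(1) + pillow(2) = 7 (expected 5)

No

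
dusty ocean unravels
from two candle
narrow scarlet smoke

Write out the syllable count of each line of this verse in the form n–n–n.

Line 1: "dusty ocean unravels": 2+2+3 = 7
Line 2: "from two candle": 1+1+2 = 4
Line 3: "narrow scarlet smoke": 2+2+1 = 5

7–4–5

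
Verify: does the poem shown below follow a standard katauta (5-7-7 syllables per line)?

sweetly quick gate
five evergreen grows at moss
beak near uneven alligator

Line 1: "sweetly quick gate": 2+1+1 = 4 (expected 5)
Line 2: "five evergreen grows at moss": 1+3+1+1+1 = 7 ✓
Line 3: "beak near uneven alligator": 1+1+3+4 = 9 (expected 7)

No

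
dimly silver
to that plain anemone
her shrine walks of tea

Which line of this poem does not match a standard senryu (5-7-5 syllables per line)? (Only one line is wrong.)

Line 1: "dimly silver": 2+2 = 4 (expected 5)
Line 2: "to that plain anemone": 1+1+1+4 = 7 ✓
Line 3: "her shrine walks of tea": 1+1+1+1+1 = 5 ✓

Line 1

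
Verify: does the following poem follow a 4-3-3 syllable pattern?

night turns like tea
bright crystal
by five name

Yes

Line 1: night(1) + turns(1) + like(1) + tea(1) = 4 ✓
Line 2: bright(1) + crystal(2) = 3 ✓
Line 3: by(1) + five(1) + name(1) = 3 ✓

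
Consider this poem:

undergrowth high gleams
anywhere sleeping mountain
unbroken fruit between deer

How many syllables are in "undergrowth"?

3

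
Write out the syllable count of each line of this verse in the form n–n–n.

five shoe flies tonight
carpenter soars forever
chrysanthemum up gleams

5–7–6

Line 1: five(1) + shoe(1) + flies(1) + tonight(2) = 5
Line 2: carpenter(3) + soars(1) + forever(3) = 7
Line 3: chrysanthemum(4) + up(1) + gleams(1) = 6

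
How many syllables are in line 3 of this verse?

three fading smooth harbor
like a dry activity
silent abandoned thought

Line 3: "silent abandoned thought": 2+3+1 = 6

6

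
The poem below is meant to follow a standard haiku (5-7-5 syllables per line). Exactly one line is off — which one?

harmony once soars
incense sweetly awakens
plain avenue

Line 1: "harmony once soars": 3+1+1 = 5 ✓
Line 2: "incense sweetly awakens": 2+2+3 = 7 ✓
Line 3: "plain avenue": 1+3 = 4 (expected 5)

The third line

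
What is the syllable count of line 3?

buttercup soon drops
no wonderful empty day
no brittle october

Line 3: no (1), brittle (2), october (3) → 6

6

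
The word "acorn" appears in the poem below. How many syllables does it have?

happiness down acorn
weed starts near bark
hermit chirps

2

"acorn" has 2 syllables.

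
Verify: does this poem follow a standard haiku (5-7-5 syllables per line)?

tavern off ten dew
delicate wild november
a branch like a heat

Line 1: tavern(2) + off(1) + ten(1) + dew(1) = 5 ✓
Line 2: delicate(3) + wild(1) + november(3) = 7 ✓
Line 3: a(1) + branch(1) + like(1) + a(1) + heat(1) = 5 ✓

Yes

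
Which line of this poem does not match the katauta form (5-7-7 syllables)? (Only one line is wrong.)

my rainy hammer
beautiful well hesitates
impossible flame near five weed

Line 1: "my rainy hammer": 1+2+2 = 5 ✓
Line 2: "beautiful well hesitates": 3+1+3 = 7 ✓
Line 3: "impossible flame near five weed": 4+1+1+1+1 = 8 (expected 7)

Line 3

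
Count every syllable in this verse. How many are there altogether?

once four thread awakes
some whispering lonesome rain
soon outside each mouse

Line 1: once(1) + four(1) + thread(1) + awakes(2) = 5
Line 2: some(1) + whispering(3) + lonesome(2) + rain(1) = 7
Line 3: soon(1) + outside(2) + each(1) + mouse(1) = 5
Total: 5 + 7 + 5 = 17

17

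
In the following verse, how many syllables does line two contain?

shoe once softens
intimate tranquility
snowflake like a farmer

7

Line two: intimate(3) + tranquility(4) = 7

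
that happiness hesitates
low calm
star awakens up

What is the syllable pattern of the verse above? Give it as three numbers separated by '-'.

Line 1: that(1) + happiness(3) + hesitates(3) = 7
Line 2: low(1) + calm(1) = 2
Line 3: star(1) + awakens(3) + up(1) = 5

7-2-5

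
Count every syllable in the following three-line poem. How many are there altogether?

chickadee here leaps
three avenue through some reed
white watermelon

Line 1: chickadee (3), here (1), leaps (1) → 5
Line 2: three (1), avenue (3), through (1), some (1), reed (1) → 7
Line 3: white (1), watermelon (4) → 5
Total: 5 + 7 + 5 = 17

17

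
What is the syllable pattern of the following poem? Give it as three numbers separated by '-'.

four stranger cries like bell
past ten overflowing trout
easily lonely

Line 1: four (1), stranger (2), cries (1), like (1), bell (1) → 6
Line 2: past (1), ten (1), overflowing (4), trout (1) → 7
Line 3: easily (3), lonely (2) → 5

6-7-5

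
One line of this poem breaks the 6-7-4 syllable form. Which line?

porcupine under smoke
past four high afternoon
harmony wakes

The second line

Line 1: porcupine(3) + under(2) + smoke(1) = 6 ✓
Line 2: past(1) + four(1) + high(1) + afternoon(3) = 6 (expected 7)
Line 3: harmony(3) + wakes(1) = 4 ✓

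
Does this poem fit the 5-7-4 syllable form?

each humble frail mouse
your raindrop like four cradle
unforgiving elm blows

Line 1: each(1) + humble(2) + frail(1) + mouse(1) = 5 ✓
Line 2: your(1) + raindrop(2) + like(1) + four(1) + cradle(2) = 7 ✓
Line 3: unforgiving(4) + elm(1) + blows(1) = 6 (expected 4)

No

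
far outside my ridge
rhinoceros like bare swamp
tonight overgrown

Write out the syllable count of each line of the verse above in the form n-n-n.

5-7-5

Line 1: far (1), outside (2), my (1), ridge (1) → 5
Line 2: rhinoceros (4), like (1), bare (1), swamp (1) → 7
Line 3: tonight (2), overgrown (3) → 5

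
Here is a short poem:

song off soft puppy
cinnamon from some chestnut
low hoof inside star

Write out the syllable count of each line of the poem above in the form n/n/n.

5/7/5

Line 1: song (1), off (1), soft (1), puppy (2) → 5
Line 2: cinnamon (3), from (1), some (1), chestnut (2) → 7
Line 3: low (1), hoof (1), inside (2), star (1) → 5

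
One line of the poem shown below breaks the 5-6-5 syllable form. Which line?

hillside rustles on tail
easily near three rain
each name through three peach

Line 1: "hillside rustles on tail": 2+2+1+1 = 6 (expected 5)
Line 2: "easily near three rain": 3+1+1+1 = 6 ✓
Line 3: "each name through three peach": 1+1+1+1+1 = 5 ✓

The first line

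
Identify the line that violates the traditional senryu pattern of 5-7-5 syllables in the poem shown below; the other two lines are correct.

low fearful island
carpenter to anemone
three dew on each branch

Line 1: low (1), fearful (2), island (2) → 5 ✓
Line 2: carpenter (3), to (1), anemone (4) → 8 (expected 7)
Line 3: three (1), dew (1), on (1), each (1), branch (1) → 5 ✓

The second line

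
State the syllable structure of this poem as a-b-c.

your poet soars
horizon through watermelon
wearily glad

Line 1: your(1) + poet(2) + soars(1) = 4
Line 2: horizon(3) + through(1) + watermelon(4) = 8
Line 3: wearily(3) + glad(1) = 4

4-8-4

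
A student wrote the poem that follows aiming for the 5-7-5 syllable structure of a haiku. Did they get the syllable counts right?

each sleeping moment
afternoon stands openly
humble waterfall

Line 1: "each sleeping moment": 1+2+2 = 5 ✓
Line 2: "afternoon stands openly": 3+1+3 = 7 ✓
Line 3: "humble waterfall": 2+3 = 5 ✓

Yes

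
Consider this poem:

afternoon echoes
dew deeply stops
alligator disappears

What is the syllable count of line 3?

Line 3: alligator(4) + disappears(3) = 7

7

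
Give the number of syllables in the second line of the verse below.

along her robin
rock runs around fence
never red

5

The second line: "rock runs around fence": 1+1+2+1 = 5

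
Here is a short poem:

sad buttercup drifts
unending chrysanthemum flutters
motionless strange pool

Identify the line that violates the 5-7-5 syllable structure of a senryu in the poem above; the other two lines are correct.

Line 1: sad (1), buttercup (3), drifts (1) → 5 ✓
Line 2: unending (3), chrysanthemum (4), flutters (2) → 9 (expected 7)
Line 3: motionless (3), strange (1), pool (1) → 5 ✓

Line 2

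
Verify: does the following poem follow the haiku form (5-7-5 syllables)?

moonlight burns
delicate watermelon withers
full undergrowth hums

Line 1: moonlight(2) + burns(1) = 3 (expected 5)
Line 2: delicate(3) + watermelon(4) + withers(2) = 9 (expected 7)
Line 3: full(1) + undergrowth(3) + hums(1) = 5 ✓

No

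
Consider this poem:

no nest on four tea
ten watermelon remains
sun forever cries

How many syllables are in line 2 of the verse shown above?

7

Line 2: ten (1), watermelon (4), remains (2) → 7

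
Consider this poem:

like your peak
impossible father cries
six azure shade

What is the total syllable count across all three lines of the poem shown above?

Line 1: like(1) + your(1) + peak(1) = 3
Line 2: impossible(4) + father(2) + cries(1) = 7
Line 3: six(1) + azure(2) + shade(1) = 4
Total: 3 + 7 + 4 = 14

14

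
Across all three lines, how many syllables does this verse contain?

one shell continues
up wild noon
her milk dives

11

Line 1: one (1), shell (1), continues (3) → 5
Line 2: up (1), wild (1), noon (1) → 3
Line 3: her (1), milk (1), dives (1) → 3
Total: 5 + 3 + 3 = 11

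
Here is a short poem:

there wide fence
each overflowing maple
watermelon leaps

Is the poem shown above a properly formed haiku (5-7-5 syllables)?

No

Line 1: there (1), wide (1), fence (1) → 3 (expected 5)
Line 2: each (1), overflowing (4), maple (2) → 7 ✓
Line 3: watermelon (4), leaps (1) → 5 ✓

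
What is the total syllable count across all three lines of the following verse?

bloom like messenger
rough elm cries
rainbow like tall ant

13

Line 1: bloom (1), like (1), messenger (3) → 5
Line 2: rough (1), elm (1), cries (1) → 3
Line 3: rainbow (2), like (1), tall (1), ant (1) → 5
Total: 5 + 3 + 5 = 13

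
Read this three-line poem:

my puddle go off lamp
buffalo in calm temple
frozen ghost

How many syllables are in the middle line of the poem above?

7

The middle line: "buffalo in calm temple": 3+1+1+2 = 7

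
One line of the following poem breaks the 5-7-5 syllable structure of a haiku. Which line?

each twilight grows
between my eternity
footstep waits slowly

Line 1: "each twilight grows": 1+2+1 = 4 (expected 5)
Line 2: "between my eternity": 2+1+4 = 7 ✓
Line 3: "footstep waits slowly": 2+1+2 = 5 ✓

Line 1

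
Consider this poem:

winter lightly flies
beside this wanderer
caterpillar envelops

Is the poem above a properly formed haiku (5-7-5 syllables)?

No

Line 1: "winter lightly flies": 2+2+1 = 5 ✓
Line 2: "beside this wanderer": 2+1+3 = 6 (expected 7)
Line 3: "caterpillar envelops": 4+3 = 7 (expected 5)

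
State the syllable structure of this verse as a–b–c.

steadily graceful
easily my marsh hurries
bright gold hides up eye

5–7–5

Line 1: steadily (3), graceful (2) → 5
Line 2: easily (3), my (1), marsh (1), hurries (2) → 7
Line 3: bright (1), gold (1), hides (1), up (1), eye (1) → 5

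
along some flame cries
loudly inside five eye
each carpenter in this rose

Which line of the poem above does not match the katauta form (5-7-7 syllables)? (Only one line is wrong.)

Line 2

Line 1: along (2), some (1), flame (1), cries (1) → 5 ✓
Line 2: loudly (2), inside (2), five (1), eye (1) → 6 (expected 7)
Line 3: each (1), carpenter (3), in (1), this (1), rose (1) → 7 ✓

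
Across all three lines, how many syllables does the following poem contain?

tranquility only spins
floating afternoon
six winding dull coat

Line 1: "tranquility only spins": 4+2+1 = 7
Line 2: "floating afternoon": 2+3 = 5
Line 3: "six winding dull coat": 1+2+1+1 = 5
Total: 7 + 5 + 5 = 17

17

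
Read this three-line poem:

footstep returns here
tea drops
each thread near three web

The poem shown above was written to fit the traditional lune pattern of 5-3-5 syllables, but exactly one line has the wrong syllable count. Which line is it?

Line 1: footstep(2) + returns(2) + here(1) = 5 ✓
Line 2: tea(1) + drops(1) = 2 (expected 3)
Line 3: each(1) + thread(1) + near(1) + three(1) + web(1) = 5 ✓

The second line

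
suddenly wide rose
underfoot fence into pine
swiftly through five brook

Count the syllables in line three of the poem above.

Line three: "swiftly through five brook": 2+1+1+1 = 5

5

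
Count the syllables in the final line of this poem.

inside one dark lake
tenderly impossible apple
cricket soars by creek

The final line: "cricket soars by creek": 2+1+1+1 = 5

5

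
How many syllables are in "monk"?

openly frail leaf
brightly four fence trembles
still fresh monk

1

"monk" has 1 syllable.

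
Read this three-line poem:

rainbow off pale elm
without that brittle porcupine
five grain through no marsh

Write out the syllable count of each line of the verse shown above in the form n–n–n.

5–8–5

Line 1: rainbow (2), off (1), pale (1), elm (1) → 5
Line 2: without (2), that (1), brittle (2), porcupine (3) → 8
Line 3: five (1), grain (1), through (1), no (1), marsh (1) → 5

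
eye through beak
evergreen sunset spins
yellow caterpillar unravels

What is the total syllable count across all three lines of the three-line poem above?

Line 1: eye(1) + through(1) + beak(1) = 3
Line 2: evergreen(3) + sunset(2) + spins(1) = 6
Line 3: yellow(2) + caterpillar(4) + unravels(3) = 9
Total: 3 + 6 + 9 = 18

18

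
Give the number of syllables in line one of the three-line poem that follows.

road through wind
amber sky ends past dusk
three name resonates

Line one: road(1) + through(1) + wind(1) = 3

3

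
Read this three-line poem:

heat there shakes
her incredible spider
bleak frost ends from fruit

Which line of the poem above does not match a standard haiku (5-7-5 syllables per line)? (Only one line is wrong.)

Line 1: heat(1) + there(1) + shakes(1) = 3 (expected 5)
Line 2: her(1) + incredible(4) + spider(2) = 7 ✓
Line 3: bleak(1) + frost(1) + ends(1) + from(1) + fruit(1) = 5 ✓

Line 1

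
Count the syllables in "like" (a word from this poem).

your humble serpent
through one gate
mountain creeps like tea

1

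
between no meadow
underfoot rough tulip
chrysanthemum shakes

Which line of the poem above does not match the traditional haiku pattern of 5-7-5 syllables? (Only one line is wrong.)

Line 1: between(2) + no(1) + meadow(2) = 5 ✓
Line 2: underfoot(3) + rough(1) + tulip(2) = 6 (expected 7)
Line 3: chrysanthemum(4) + shakes(1) = 5 ✓

The second line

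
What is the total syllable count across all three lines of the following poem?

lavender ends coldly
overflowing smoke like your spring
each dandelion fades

20

Line 1: lavender (3), ends (1), coldly (2) → 6
Line 2: overflowing (4), smoke (1), like (1), your (1), spring (1) → 8
Line 3: each (1), dandelion (4), fades (1) → 6
Total: 6 + 8 + 6 = 20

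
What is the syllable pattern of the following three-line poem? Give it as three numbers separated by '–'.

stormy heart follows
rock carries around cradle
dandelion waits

5–7–5

Line 1: stormy(2) + heart(1) + follows(2) = 5
Line 2: rock(1) + carries(2) + around(2) + cradle(2) = 7
Line 3: dandelion(4) + waits(1) = 5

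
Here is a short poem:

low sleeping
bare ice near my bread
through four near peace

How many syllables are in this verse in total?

12

Line 1: "low sleeping": 1+2 = 3
Line 2: "bare ice near my bread": 1+1+1+1+1 = 5
Line 3: "through four near peace": 1+1+1+1 = 4
Total: 3 + 5 + 4 = 12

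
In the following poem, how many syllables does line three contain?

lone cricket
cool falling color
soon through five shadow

5

Line three: soon(1) + through(1) + five(1) + shadow(2) = 5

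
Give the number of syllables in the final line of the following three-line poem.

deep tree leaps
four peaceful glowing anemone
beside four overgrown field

7

The final line: "beside four overgrown field": 2+1+3+1 = 7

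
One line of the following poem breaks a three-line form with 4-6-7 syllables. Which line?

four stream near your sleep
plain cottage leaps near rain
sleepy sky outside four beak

Line 1

Line 1: "four stream near your sleep": 1+1+1+1+1 = 5 (expected 4)
Line 2: "plain cottage leaps near rain": 1+2+1+1+1 = 6 ✓
Line 3: "sleepy sky outside four beak": 2+1+2+1+1 = 7 ✓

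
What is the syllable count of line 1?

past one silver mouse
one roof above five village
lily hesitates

5

Line 1: "past one silver mouse": 1+1+2+1 = 5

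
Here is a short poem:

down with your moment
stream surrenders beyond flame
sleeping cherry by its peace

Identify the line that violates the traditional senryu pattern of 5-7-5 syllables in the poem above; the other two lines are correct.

Line 3

Line 1: "down with your moment": 1+1+1+2 = 5 ✓
Line 2: "stream surrenders beyond flame": 1+3+2+1 = 7 ✓
Line 3: "sleeping cherry by its peace": 2+2+1+1+1 = 7 (expected 5)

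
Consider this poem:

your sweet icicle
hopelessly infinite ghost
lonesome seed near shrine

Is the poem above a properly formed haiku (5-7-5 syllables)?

Line 1: your(1) + sweet(1) + icicle(3) = 5 ✓
Line 2: hopelessly(3) + infinite(3) + ghost(1) = 7 ✓
Line 3: lonesome(2) + seed(1) + near(1) + shrine(1) = 5 ✓

Yes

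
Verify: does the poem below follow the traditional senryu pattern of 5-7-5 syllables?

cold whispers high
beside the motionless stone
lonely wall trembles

No

Line 1: cold(1) + whispers(2) + high(1) = 4 (expected 5)
Line 2: beside(2) + the(1) + motionless(3) + stone(1) = 7 ✓
Line 3: lonely(2) + wall(1) + trembles(2) = 5 ✓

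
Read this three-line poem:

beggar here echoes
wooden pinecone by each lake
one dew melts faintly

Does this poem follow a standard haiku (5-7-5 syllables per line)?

Line 1: beggar(2) + here(1) + echoes(2) = 5 ✓
Line 2: wooden(2) + pinecone(2) + by(1) + each(1) + lake(1) = 7 ✓
Line 3: one(1) + dew(1) + melts(1) + faintly(2) = 5 ✓

Yes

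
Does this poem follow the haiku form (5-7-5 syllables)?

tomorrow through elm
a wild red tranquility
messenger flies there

Line 1: "tomorrow through elm": 3+1+1 = 5 ✓
Line 2: "a wild red tranquility": 1+1+1+4 = 7 ✓
Line 3: "messenger flies there": 3+1+1 = 5 ✓

Yes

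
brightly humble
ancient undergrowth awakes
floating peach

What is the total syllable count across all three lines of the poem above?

Line 1: brightly(2) + humble(2) = 4
Line 2: ancient(2) + undergrowth(3) + awakes(2) = 7
Line 3: floating(2) + peach(1) = 3
Total: 4 + 7 + 3 = 14

14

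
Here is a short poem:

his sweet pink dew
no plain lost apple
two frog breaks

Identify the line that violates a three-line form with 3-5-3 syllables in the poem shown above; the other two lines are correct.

The first line

Line 1: his(1) + sweet(1) + pink(1) + dew(1) = 4 (expected 3)
Line 2: no(1) + plain(1) + lost(1) + apple(2) = 5 ✓
Line 3: two(1) + frog(1) + breaks(1) = 3 ✓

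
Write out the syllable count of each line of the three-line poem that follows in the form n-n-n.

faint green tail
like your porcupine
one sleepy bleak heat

3-5-5

Line 1: faint(1) + green(1) + tail(1) = 3
Line 2: like(1) + your(1) + porcupine(3) = 5
Line 3: one(1) + sleepy(2) + bleak(1) + heat(1) = 5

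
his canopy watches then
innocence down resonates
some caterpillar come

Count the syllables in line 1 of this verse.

Line 1: his (1), canopy (3), watches (2), then (1) → 7

7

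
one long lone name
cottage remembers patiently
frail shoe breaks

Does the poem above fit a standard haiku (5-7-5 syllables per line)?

Line 1: one(1) + long(1) + lone(1) + name(1) = 4 (expected 5)
Line 2: cottage(2) + remembers(3) + patiently(3) = 8 (expected 7)
Line 3: frail(1) + shoe(1) + breaks(1) = 3 (expected 5)

No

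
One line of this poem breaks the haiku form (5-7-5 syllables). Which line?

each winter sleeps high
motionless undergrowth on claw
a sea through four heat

Line 1: each(1) + winter(2) + sleeps(1) + high(1) = 5 ✓
Line 2: motionless(3) + undergrowth(3) + on(1) + claw(1) = 8 (expected 7)
Line 3: a(1) + sea(1) + through(1) + four(1) + heat(1) = 5 ✓

The second line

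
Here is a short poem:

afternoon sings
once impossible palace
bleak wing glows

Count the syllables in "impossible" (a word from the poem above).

4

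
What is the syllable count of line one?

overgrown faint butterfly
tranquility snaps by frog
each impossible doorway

7

Line one: overgrown (3), faint (1), butterfly (3) → 7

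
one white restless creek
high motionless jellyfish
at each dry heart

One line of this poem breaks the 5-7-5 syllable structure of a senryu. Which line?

Line 3

Line 1: one (1), white (1), restless (2), creek (1) → 5 ✓
Line 2: high (1), motionless (3), jellyfish (3) → 7 ✓
Line 3: at (1), each (1), dry (1), heart (1) → 4 (expected 5)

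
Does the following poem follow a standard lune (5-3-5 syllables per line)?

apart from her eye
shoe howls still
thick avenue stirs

Yes

Line 1: "apart from her eye": 2+1+1+1 = 5 ✓
Line 2: "shoe howls still": 1+1+1 = 3 ✓
Line 3: "thick avenue stirs": 1+3+1 = 5 ✓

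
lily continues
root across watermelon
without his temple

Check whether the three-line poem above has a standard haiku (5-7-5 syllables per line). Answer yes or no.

Yes

Line 1: "lily continues": 2+3 = 5 ✓
Line 2: "root across watermelon": 1+2+4 = 7 ✓
Line 3: "without his temple": 2+1+2 = 5 ✓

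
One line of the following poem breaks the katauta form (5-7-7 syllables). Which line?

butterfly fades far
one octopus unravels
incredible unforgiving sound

Line 1: butterfly (3), fades (1), far (1) → 5 ✓
Line 2: one (1), octopus (3), unravels (3) → 7 ✓
Line 3: incredible (4), unforgiving (4), sound (1) → 9 (expected 7)

The third line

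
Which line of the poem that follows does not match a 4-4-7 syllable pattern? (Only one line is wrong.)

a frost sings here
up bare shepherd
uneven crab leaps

Line 1: "a frost sings here": 1+1+1+1 = 4 ✓
Line 2: "up bare shepherd": 1+1+2 = 4 ✓
Line 3: "uneven crab leaps": 3+1+1 = 5 (expected 7)

Line 3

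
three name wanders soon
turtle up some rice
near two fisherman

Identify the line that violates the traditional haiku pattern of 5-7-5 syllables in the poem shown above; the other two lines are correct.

Line 1: three (1), name (1), wanders (2), soon (1) → 5 ✓
Line 2: turtle (2), up (1), some (1), rice (1) → 5 (expected 7)
Line 3: near (1), two (1), fisherman (3) → 5 ✓

Line 2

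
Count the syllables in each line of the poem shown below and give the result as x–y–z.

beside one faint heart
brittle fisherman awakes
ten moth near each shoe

Line 1: beside (2), one (1), faint (1), heart (1) → 5
Line 2: brittle (2), fisherman (3), awakes (2) → 7
Line 3: ten (1), moth (1), near (1), each (1), shoe (1) → 5

5–7–5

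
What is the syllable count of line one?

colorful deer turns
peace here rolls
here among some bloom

5

Line one: colorful (3), deer (1), turns (1) → 5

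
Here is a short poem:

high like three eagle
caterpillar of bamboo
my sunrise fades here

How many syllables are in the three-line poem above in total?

17

Line 1: high(1) + like(1) + three(1) + eagle(2) = 5
Line 2: caterpillar(4) + of(1) + bamboo(2) = 7
Line 3: my(1) + sunrise(2) + fades(1) + here(1) = 5
Total: 5 + 7 + 5 = 17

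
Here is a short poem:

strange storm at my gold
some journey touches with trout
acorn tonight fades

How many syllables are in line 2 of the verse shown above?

7

Line 2: "some journey touches with trout": 1+2+2+1+1 = 7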